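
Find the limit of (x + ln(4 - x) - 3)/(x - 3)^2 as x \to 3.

Direct substitution gives 0/0.
Apply L'Hôpital: lim (1 - 1/(4 - x))/(2*x - 6), still 0/0.
After 2 applications of L'Hôpital's rule the quotient is (-1/(4 - x)^2)/(2); substituting x = 3 gives -1/2.

-1/2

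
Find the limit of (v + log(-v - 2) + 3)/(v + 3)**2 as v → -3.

Direct substitution gives 0/0.
Apply L'Hôpital: lim (1 - 1/(-v - 2))/(2*v + 6), still 0/0.
After 2 applications of L'Hôpital's rule the quotient is (-1/(-v - 2)^2)/(2); substituting v = -3 gives -1/2.

-1/2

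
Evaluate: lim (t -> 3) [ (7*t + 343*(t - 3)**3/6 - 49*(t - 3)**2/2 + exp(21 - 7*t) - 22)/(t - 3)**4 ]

Direct substitution gives 0/0.
Apply L'Hôpital: lim (-49*t + 343*(t - 3)^2/2 - 7*e^(21 - 7*t) + 154)/(4*(t - 3)^3), still 0/0.
Apply L'Hôpital: lim (343*t + 49*e^(21 - 7*t) - 1078)/(12*(t - 3)^2), still 0/0.
Apply L'Hôpital: lim (343 - 343*e^(21 - 7*t))/(24*t - 72), still 0/0.
After 4 applications of L'Hôpital's rule the quotient is (2401*e^(21 - 7*t))/(24); substituting t = 3 gives 2401/24.

2401/24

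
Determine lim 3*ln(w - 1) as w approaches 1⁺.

-∞

As w → 1⁺, w - 1 → 0⁺ and ln(w - 1) → −∞.
Multiplying by 3 gives -∞.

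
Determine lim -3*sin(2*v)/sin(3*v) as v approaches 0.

Substitution gives 0/0.
Divide numerator and denominator by v: sin(2v)/v → 2 and sin(3v)/v → 3, so the limit is -3·2/3 = -2.

-2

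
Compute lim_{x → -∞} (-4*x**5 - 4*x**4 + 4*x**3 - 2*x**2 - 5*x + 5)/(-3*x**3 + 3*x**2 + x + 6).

The numerator has higher degree (5 > 3); the quotient behaves like (-4/(-3))·x^2 for large |x|.
As x → −∞ this diverges to ∞.

∞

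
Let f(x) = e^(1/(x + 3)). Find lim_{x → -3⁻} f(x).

0

As x → -3⁻, 1/(x + 3) → −∞, so e^(1/(x + 3)) → 0.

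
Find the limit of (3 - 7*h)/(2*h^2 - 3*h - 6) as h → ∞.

The denominator has degree 2 and the numerator degree 1. Dividing numerator and denominator by h^2 sends every term to 0 except the leading denominator term, so the limit is 0.

0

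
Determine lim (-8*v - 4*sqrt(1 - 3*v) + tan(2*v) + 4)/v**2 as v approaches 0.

Substitution gives 0/0 (the numerator vanishes to order 2).
Expand each term to order v^2: the coefficient of v^2 in tan(2v) is 0 and in -4·√(1 - 3v) is 9/2.
Lower-order terms cancel with the polynomial part, so the numerator is (9/2)·v^2 + o(v^2), and the limit is (9/2)/(1) = 9/2.

9/2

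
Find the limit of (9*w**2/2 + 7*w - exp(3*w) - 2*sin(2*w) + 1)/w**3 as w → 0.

-11/6

Substitution gives 0/0; apply L'Hôpital's rule 3 times.
After differentiating numerator and denominator 3 times the quotient is (-27*e^(3*w) + 16*cos(2*w))/(6); at w = 0 this is -11/6.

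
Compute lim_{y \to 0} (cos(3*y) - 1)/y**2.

Direct substitution gives 0/0.
Apply L'Hôpital: lim (-3*sin(3*y))/(2*y), still 0/0.
After 2 applications of L'Hôpital's rule the quotient is (-9*cos(3*y))/(2); substituting y = 0 gives -9/2.

-9/2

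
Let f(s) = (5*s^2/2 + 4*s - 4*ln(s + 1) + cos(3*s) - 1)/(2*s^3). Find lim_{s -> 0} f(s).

Substitution gives 0/0; apply L'Hôpital's rule 3 times.
After differentiating numerator and denominator 3 times the quotient is (27*sin(3*s) - 8/(s + 1)^3)/(12); at s = 0 this is -2/3.

-2/3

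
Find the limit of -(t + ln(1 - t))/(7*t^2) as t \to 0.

Direct substitution gives 0/0.
Apply L'Hôpital: lim (1 - 1/(1 - t))/(-14*t), still 0/0.
After 2 applications of L'Hôpital's rule the quotient is (-1/(1 - t)^2)/(-14); substituting t = 0 gives 1/14.

1/14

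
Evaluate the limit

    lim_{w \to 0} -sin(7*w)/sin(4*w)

Substitution gives 0/0.
Divide numerator and denominator by w: sin(7w)/w → 7 and sin(4w)/w → 4, so the limit is -1·7/4 = -7/4.

-7/4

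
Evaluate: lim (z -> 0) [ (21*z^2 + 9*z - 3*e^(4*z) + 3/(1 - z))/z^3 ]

Substitution gives 0/0; apply L'Hôpital's rule 3 times.
After differentiating numerator and denominator 3 times the quotient is (-192*e^(4*z) + 18/(z - 1)^4)/(6); at z = 0 this is -29.

-29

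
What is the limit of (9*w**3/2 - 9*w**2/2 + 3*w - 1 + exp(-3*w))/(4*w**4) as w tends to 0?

27/32

Direct substitution gives 0/0.
Apply L'Hôpital: lim (27*w^2/2 - 9*w + 3 - 3*e^(-3*w))/(16*w^3), still 0/0.
Apply L'Hôpital: lim (27*w - 9 + 9*e^(-3*w))/(48*w^2), still 0/0.
Apply L'Hôpital: lim (27 - 27*e^(-3*w))/(96*w), still 0/0.
After 4 applications of L'Hôpital's rule the quotient is (81*e^(-3*w))/(96); substituting w = 0 gives 27/32.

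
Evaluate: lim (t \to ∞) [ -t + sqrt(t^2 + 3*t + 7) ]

An ∞ − ∞ form. Rationalising with the conjugate, the difference becomes (3t + 7) / (√(t^2 + 3*t + 7) + t).
For large t the denominator behaves like 2·t, so the quotient tends to 3/2 = 3/2.

3/2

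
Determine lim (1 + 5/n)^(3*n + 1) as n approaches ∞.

e^(15)

Write it as [(1 + 5/n)^n]^(3) · (1 + 5/n)^(1). The bracketed term tends to e^(5) and the second factor to 1, so the limit is e^(15).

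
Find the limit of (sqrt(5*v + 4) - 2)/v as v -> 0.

5/4

A 0/0 form; rationalise with √(4 + 5v) + √4. This collapses the numerator to 5v, leaving 5/(√(4 + 5v) + √4) → 5/(2√4) = 5/4.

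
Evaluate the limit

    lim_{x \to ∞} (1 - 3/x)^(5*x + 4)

Let L be the limit and take ln: ln L = lim (5x + 4)·ln(1 - 3/x) = lim (5x + 4)·(-3/x + O(1/x²)) = -15.
Hence L = e^(-15).

e^(-15)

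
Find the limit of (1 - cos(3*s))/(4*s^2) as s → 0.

9/8

Substitution gives 0/0.
Use (1 − cos u)/u² → 1/2 with u = 3s: the limit is 3²/(2·4) = 9/8.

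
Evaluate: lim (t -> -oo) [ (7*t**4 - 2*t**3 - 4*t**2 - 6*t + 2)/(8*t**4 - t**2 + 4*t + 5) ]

Numerator and denominator both have degree 4.
Dividing every term by t^4, all lower-order terms vanish and the limit is the ratio of leading coefficients, 7/(8) = 7/8.

7/8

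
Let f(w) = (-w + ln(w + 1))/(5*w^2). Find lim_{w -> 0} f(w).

-1/10

Direct substitution gives 0/0.
Apply L'Hôpital: lim (-1 + 1/(w + 1))/(10*w), still 0/0.
After 2 applications of L'Hôpital's rule the quotient is (-1/(w + 1)^2)/(10); substituting w = 0 gives -1/10.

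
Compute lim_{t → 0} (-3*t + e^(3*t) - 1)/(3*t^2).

3/2

Direct substitution gives 0/0.
Apply L'Hôpital: lim (3*e^(3*t) - 3)/(6*t), still 0/0.
After 2 applications of L'Hôpital's rule the quotient is (9*e^(3*t))/(6); substituting t = 0 gives 3/2.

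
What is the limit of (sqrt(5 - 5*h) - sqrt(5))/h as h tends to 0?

Substitution gives 0/0. Multiply numerator and denominator by the conjugate √(5 - 5h) + √5.
The numerator becomes (5 - 5h) − 5 = -5h, so the expression simplifies to -5/(√(5 - 5h) + √5).
Letting h → 0 gives -5/(2√5) = -√(5)/2.

-√(5)/2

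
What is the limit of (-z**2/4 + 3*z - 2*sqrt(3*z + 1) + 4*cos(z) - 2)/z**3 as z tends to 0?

-27/8

Substitution gives 0/0; apply L'Hôpital's rule 3 times.
After differentiating numerator and denominator 3 times the quotient is (4*sin(z) - 81/(4*(3*z + 1)^(5/2)))/(6); at z = 0 this is -27/8.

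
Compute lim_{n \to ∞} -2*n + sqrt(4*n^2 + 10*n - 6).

5/2

An ∞ − ∞ form. Rationalising with the conjugate, the difference becomes (10n - 6) / (√(4*n^2 + 10*n - 6) + 2n).
For large n the denominator behaves like 2·2n, so the quotient tends to 10/4 = 5/2.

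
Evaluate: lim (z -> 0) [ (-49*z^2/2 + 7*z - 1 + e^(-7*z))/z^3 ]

Direct substitution gives 0/0.
Apply L'Hôpital: lim (-49*z + 7 - 7*e^(-7*z))/(3*z^2), still 0/0.
Apply L'Hôpital: lim (-49 + 49*e^(-7*z))/(6*z), still 0/0.
After 3 applications of L'Hôpital's rule the quotient is (-343*e^(-7*z))/(6); substituting z = 0 gives -343/6.

-343/6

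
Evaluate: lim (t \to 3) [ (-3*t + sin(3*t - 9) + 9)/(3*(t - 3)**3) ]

Direct substitution gives 0/0.
Apply L'Hôpital: lim (3*cos(3*t - 9) - 3)/(9*(t - 3)^2), still 0/0.
Apply L'Hôpital: lim (-9*sin(3*t - 9))/(18*t - 54), still 0/0.
After 3 applications of L'Hôpital's rule the quotient is (-27*cos(3*t - 9))/(18); substituting t = 3 gives -3/2.

-3/2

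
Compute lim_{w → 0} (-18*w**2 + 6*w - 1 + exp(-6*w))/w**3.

-36

Direct substitution gives 0/0.
Apply L'Hôpital: lim (-36*w + 6 - 6*e^(-6*w))/(3*w^2), still 0/0.
Apply L'Hôpital: lim (-36 + 36*e^(-6*w))/(6*w), still 0/0.
After 3 applications of L'Hôpital's rule the quotient is (-216*e^(-6*w))/(6); substituting w = 0 gives -36.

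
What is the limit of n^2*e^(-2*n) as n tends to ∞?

Write as n^2/e^{2n}, an ∞/∞ form.
Exponential growth dominates any polynomial, so repeated L'Hôpital (or the standard result) gives 0.

0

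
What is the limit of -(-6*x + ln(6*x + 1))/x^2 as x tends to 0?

18

Direct substitution gives 0/0.
Apply L'Hôpital: lim (-6 + 6/(6*x + 1))/(-2*x), still 0/0.
After 2 applications of L'Hôpital's rule the quotient is (-36/(6*x + 1)^2)/(-2); substituting x = 0 gives 18.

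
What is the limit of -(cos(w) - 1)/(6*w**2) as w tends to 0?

1/12

Direct substitution gives 0/0.
Apply L'Hôpital: lim (-sin(w))/(-12*w), still 0/0.
After 2 applications of L'Hôpital's rule the quotient is (-cos(w))/(-12); substituting w = 0 gives 1/12.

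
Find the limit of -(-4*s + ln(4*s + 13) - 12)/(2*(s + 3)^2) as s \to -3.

4

Direct substitution gives 0/0.
Apply L'Hôpital: lim (-4 + 4/(4*s + 13))/(-4*s - 12), still 0/0.
After 2 applications of L'Hôpital's rule the quotient is (-16/(4*s + 13)^2)/(-4); substituting s = -3 gives 4.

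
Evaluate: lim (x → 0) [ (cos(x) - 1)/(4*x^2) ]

Direct substitution gives 0/0.
Apply L'Hôpital: lim (-sin(x))/(8*x), still 0/0.
After 2 applications of L'Hôpital's rule the quotient is (-cos(x))/(8); substituting x = 0 gives -1/8.

-1/8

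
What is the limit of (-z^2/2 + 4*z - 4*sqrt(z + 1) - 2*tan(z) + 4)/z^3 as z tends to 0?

-11/12

Substitution gives 0/0; apply L'Hôpital's rule 3 times.
After differentiating numerator and denominator 3 times the quotient is (8/cos(z)^2 - 12/cos(z)^4 - 3/(2*(z + 1)^(5/2)))/(6); at z = 0 this is -11/12.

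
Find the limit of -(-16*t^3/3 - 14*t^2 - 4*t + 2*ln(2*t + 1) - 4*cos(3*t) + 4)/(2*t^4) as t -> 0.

43/4

Substitution gives 0/0; apply L'Hôpital's rule 4 times.
After differentiating numerator and denominator 4 times the quotient is (-324*cos(3*t) - 192/(2*t + 1)^4)/(-48); at t = 0 this is 43/4.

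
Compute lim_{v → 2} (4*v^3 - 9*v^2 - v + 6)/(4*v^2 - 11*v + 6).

11/5

At v = 2 both the top and bottom vanish — a removable singularity. Factoring out (v - 2) from each leaves (4*v^2 - v - 3)/(4*v - 3), which at v = 2 equals 11/5.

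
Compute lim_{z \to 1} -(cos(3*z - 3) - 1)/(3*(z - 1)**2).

Direct substitution gives 0/0.
Apply L'Hôpital: lim (-3*sin(3*z - 3))/(6 - 6*z), still 0/0.
After 2 applications of L'Hôpital's rule the quotient is (-9*cos(3*z - 3))/(-6); substituting z = 1 gives 3/2.

3/2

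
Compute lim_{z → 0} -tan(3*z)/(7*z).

Substitution gives 0/0.
Since tan(u)/u → 1 as u → 0, tan(3z)/(3z) → 1 and the limit is 3/(-7) = -3/7.

-3/7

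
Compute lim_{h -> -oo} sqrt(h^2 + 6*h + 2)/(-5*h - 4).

For large |h|, √(h^2 + 6*h + 2) ≈ √1·|h| and the denominator ≈ -5h.
Since h → −∞, |h| = −h, giving −√1/(-5) = 1/5.

1/5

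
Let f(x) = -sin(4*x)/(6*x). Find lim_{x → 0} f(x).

Substitution gives 0/0.
Write it as (4/(-6))·sin(4x)/(4x); since sin(u)/u → 1, the limit is -2/3.

-2/3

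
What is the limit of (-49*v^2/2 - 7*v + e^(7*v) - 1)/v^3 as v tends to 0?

343/6

Direct substitution gives 0/0.
Apply L'Hôpital: lim (-49*v + 7*e^(7*v) - 7)/(3*v^2), still 0/0.
Apply L'Hôpital: lim (49*e^(7*v) - 49)/(6*v), still 0/0.
After 3 applications of L'Hôpital's rule the quotient is (343*e^(7*v))/(6); substituting v = 0 gives 343/6.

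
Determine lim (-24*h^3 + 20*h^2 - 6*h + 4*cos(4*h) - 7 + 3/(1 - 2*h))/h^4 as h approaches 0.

Substitution gives 0/0; apply L'Hôpital's rule 4 times.
After differentiating numerator and denominator 4 times the quotient is (1024*cos(4*h) - 1152/(2*h - 1)^5)/(24); at h = 0 this is 272/3.

272/3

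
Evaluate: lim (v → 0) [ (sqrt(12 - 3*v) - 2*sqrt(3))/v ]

A 0/0 form; rationalise with √(12 - 3v) + √12. This collapses the numerator to -3v, leaving -3/(√(12 - 3v) + √12) → -3/(2√12) = -√(3)/4.

-√(3)/4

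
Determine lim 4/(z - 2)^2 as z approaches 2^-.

∞

As z → 2⁻, (z - 2) → 0⁻, so (z - 2)^2 → 0⁺ and 4/(z - 2)^2 → ∞.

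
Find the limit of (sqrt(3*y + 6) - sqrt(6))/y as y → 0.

√(6)/4

Substitution gives 0/0. Multiply numerator and denominator by the conjugate √(6 + 3y) + √6.
The numerator becomes (6 + 3y) − 6 = 3y, so the expression simplifies to 3/(√(6 + 3y) + √6).
Letting y → 0 gives 3/(2√6) = √(6)/4.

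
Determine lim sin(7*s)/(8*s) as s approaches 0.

Substitution gives 0/0.
Write it as (7/8)·sin(7s)/(7s); since sin(u)/u → 1, the limit is 7/8.

7/8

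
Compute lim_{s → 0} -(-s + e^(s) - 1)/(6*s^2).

Direct substitution gives 0/0.
Apply L'Hôpital: lim (e^(s) - 1)/(-12*s), still 0/0.
After 2 applications of L'Hôpital's rule the quotient is (e^(s))/(-12); substituting s = 0 gives -1/12.

-1/12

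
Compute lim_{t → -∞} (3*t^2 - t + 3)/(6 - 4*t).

The numerator has higher degree (2 > 1); the quotient behaves like (3/(-4))·t^1 for large |t|.
As t → −∞ this diverges to ∞.

∞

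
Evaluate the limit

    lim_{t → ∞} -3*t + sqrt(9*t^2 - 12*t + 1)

-2

This has the form ∞ − ∞. Multiply and divide by the conjugate √(9*t^2 - 12*t + 1) + 3t.
That gives (-12t + 1) / (√(9*t^2 - 12*t + 1) + 3t).
Divide numerator and denominator by t: the limit is -12/(2·3) = -2.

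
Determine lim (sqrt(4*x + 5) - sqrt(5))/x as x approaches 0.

Substitution gives 0/0. Multiply numerator and denominator by the conjugate √(5 + 4x) + √5.
The numerator becomes (5 + 4x) − 5 = 4x, so the expression simplifies to 4/(√(5 + 4x) + √5).
Letting x → 0 gives 4/(2√5) = 2*√(5)/5.

2*√(5)/5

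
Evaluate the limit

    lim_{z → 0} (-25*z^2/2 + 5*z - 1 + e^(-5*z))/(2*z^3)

-125/12

Direct substitution gives 0/0.
Apply L'Hôpital: lim (-25*z + 5 - 5*e^(-5*z))/(6*z^2), still 0/0.
Apply L'Hôpital: lim (-25 + 25*e^(-5*z))/(12*z), still 0/0.
After 3 applications of L'Hôpital's rule the quotient is (-125*e^(-5*z))/(12); substituting z = 0 gives -125/12.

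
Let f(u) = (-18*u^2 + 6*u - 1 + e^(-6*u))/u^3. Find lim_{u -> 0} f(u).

Direct substitution gives 0/0.
Apply L'Hôpital: lim (-36*u + 6 - 6*e^(-6*u))/(3*u^2), still 0/0.
Apply L'Hôpital: lim (-36 + 36*e^(-6*u))/(6*u), still 0/0.
After 3 applications of L'Hôpital's rule the quotient is (-216*e^(-6*u))/(6); substituting u = 0 gives -36.

-36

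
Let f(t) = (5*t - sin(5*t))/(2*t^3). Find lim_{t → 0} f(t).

Direct substitution gives 0/0.
Apply L'Hôpital: lim (5 - 5*cos(5*t))/(6*t^2), still 0/0.
Apply L'Hôpital: lim (25*sin(5*t))/(12*t), still 0/0.
After 3 applications of L'Hôpital's rule the quotient is (125*cos(5*t))/(12); substituting t = 0 gives 125/12.

125/12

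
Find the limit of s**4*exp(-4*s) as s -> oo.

0

Write as s^4/e^{4s}, an ∞/∞ form.
Exponential growth dominates any polynomial, so repeated L'Hôpital (or the standard result) gives 0.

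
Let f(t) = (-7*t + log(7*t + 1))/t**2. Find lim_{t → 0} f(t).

-49/2

Direct substitution gives 0/0.
Apply L'Hôpital: lim (-7 + 7/(7*t + 1))/(2*t), still 0/0.
After 2 applications of L'Hôpital's rule the quotient is (-49/(7*t + 1)^2)/(2); substituting t = 0 gives -49/2.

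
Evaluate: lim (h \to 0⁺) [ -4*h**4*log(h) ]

0

This is a 0·(−∞) form. Rewrite as -4·ln(h) / h^(−4) and apply L'Hôpital:
the derivative quotient is -4·(1/h) / (−4·h^(−5)) = (4/4)·h^4 → 0.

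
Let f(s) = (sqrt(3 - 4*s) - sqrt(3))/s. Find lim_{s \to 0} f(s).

Substitution gives 0/0. Multiply numerator and denominator by the conjugate √(3 - 4s) + √3.
The numerator becomes (3 - 4s) − 3 = -4s, so the expression simplifies to -4/(√(3 - 4s) + √3).
Letting s → 0 gives -4/(2√3) = -2*√(3)/3.

-2*√(3)/3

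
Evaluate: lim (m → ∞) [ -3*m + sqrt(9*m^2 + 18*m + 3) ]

An ∞ − ∞ form. Rationalising with the conjugate, the difference becomes (18m + 3) / (√(9*m^2 + 18*m + 3) + 3m).
For large m the denominator behaves like 2·3m, so the quotient tends to 18/6 = 3.

3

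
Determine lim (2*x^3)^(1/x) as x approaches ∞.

1

Base → ∞ and exponent → 0: an ∞^0 form.
Take logs: (1/x)·ln(2·x^3) = (ln 2 + 3·ln x)/x → 0.
So the limit is e^0 = 1.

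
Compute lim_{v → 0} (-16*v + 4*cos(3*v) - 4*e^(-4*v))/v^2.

-50

Substitution gives 0/0 (the numerator vanishes to order 2).
Expand each term to order v^2: the coefficient of v^2 in 4·cos(3v) is -18 and in -4·e^(-4v) is -32.
Lower-order terms cancel with the polynomial part, so the numerator is (-50)·v^2 + o(v^2), and the limit is (-50)/(1) = -50.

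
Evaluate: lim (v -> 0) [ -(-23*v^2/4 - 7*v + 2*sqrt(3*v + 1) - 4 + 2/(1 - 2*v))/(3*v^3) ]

Substitution gives 0/0; apply L'Hôpital's rule 3 times.
After differentiating numerator and denominator 3 times the quotient is (81/(4*(3*v + 1)^(5/2)) + 96/(2*v - 1)^4)/(-18); at v = 0 this is -155/24.

-155/24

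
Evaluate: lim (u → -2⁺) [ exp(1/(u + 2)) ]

∞

As u → -2⁺, 1/(u + 2) → +∞, so e^(1/(u + 2)) → ∞.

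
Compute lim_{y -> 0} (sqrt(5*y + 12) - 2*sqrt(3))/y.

5*√(3)/12

Substitution gives 0/0. Multiply numerator and denominator by the conjugate √(12 + 5y) + √12.
The numerator becomes (12 + 5y) − 12 = 5y, so the expression simplifies to 5/(√(12 + 5y) + √12).
Letting y → 0 gives 5/(2√12) = 5*√(3)/12.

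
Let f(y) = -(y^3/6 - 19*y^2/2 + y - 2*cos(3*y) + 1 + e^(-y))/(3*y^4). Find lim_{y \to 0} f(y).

Substitution gives 0/0 (the numerator vanishes to order 4).
Expand each term to order y^4: the coefficient of y^4 in -2·cos(3y) is -27/4 and in e^(-y) is 1/24.
Lower-order terms cancel with the polynomial part, so the numerator is (-161/24)·y^4 + o(y^4), and the limit is (-161/24)/(-3) = 161/72.

161/72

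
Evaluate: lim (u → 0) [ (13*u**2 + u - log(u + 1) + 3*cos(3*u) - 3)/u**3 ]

Substitution gives 0/0 (the numerator vanishes to order 3).
Expand each term to order u^3: the coefficient of u^3 in −ln(1 + u) is -1/3 and in 3·cos(3u) is 0.
Lower-order terms cancel with the polynomial part, so the numerator is (-1/3)·u^3 + o(u^3), and the limit is (-1/3)/(1) = -1/3.

-1/3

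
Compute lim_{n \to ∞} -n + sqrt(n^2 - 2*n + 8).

-1

An ∞ − ∞ form. Rationalising with the conjugate, the difference becomes (-2n + 8) / (√(n^2 - 2*n + 8) + n).
For large n the denominator behaves like 2·n, so the quotient tends to -2/2 = -1.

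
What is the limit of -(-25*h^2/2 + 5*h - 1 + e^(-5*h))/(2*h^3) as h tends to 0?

Direct substitution gives 0/0.
Apply L'Hôpital: lim (-25*h + 5 - 5*e^(-5*h))/(-6*h^2), still 0/0.
Apply L'Hôpital: lim (-25 + 25*e^(-5*h))/(-12*h), still 0/0.
After 3 applications of L'Hôpital's rule the quotient is (-125*e^(-5*h))/(-12); substituting h = 0 gives 125/12.

125/12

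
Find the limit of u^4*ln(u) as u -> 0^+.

This is a 0·(−∞) form. Rewrite as 1·ln(u) / u^(−4) and apply L'Hôpital:
the derivative quotient is 1·(1/u) / (−4·u^(−5)) = (-1/4)·u^4 → 0.

0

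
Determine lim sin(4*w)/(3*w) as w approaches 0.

4/3

Substitution gives 0/0.
Write it as (4/3)·sin(4w)/(4w); since sin(u)/u → 1, the limit is 4/3.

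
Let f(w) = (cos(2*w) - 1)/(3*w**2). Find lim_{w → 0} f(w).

Direct substitution gives 0/0.
Apply L'Hôpital: lim (-2*sin(2*w))/(6*w), still 0/0.
After 2 applications of L'Hôpital's rule the quotient is (-4*cos(2*w))/(6); substituting w = 0 gives -2/3.

-2/3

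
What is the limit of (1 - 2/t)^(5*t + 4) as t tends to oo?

Write it as [(1 - 2/t)^t]^(5) · (1 - 2/t)^(4). The bracketed term tends to e^(-2) and the second factor to 1, so the limit is e^(-10).

e^(-10)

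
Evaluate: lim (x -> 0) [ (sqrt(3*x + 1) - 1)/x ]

3/2

A 0/0 form; rationalise with √(1 + 3x) + √1. This collapses the numerator to 3x, leaving 3/(√(1 + 3x) + √1) → 3/(2√1) = 3/2.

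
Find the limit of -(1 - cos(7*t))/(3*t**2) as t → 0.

Substitution gives 0/0.
Use (1 − cos u)/u² → 1/2 with u = 7t: the limit is 7²/(2·(-3)) = -49/6.

-49/6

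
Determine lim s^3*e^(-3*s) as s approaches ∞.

0

Write as s^3/e^{3s}, an ∞/∞ form.
Exponential growth dominates any polynomial, so repeated L'Hôpital (or the standard result) gives 0.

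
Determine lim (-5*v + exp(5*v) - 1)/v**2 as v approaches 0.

25/2

Direct substitution gives 0/0.
Apply L'Hôpital: lim (5*e^(5*v) - 5)/(2*v), still 0/0.
After 2 applications of L'Hôpital's rule the quotient is (25*e^(5*v))/(2); substituting v = 0 gives 25/2.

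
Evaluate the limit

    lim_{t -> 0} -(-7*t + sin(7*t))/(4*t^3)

343/24

Direct substitution gives 0/0.
Apply L'Hôpital: lim (7*cos(7*t) - 7)/(-12*t^2), still 0/0.
Apply L'Hôpital: lim (-49*sin(7*t))/(-24*t), still 0/0.
After 3 applications of L'Hôpital's rule the quotient is (-343*cos(7*t))/(-24); substituting t = 0 gives 343/24.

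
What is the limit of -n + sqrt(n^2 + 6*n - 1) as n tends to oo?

An ∞ − ∞ form. Rationalising with the conjugate, the difference becomes (6n - 1) / (√(n^2 + 6*n - 1) + n).
For large n the denominator behaves like 2·n, so the quotient tends to 6/2 = 3.

3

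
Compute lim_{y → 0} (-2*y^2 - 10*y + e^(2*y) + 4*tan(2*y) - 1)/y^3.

Substitution gives 0/0; apply L'Hôpital's rule 3 times.
After differentiating numerator and denominator 3 times the quotient is (8*e^(2*y) + 192*tan(2*y)^4 + 256*tan(2*y)^2 + 64)/(6); at y = 0 this is 12.

12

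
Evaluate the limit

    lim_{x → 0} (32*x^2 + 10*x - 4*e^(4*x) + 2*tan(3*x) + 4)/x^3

Substitution gives 0/0 (the numerator vanishes to order 3).
Expand each term to order x^3: the coefficient of x^3 in 2·tan(3x) is 18 and in -4·e^(4x) is -128/3.
Lower-order terms cancel with the polynomial part, so the numerator is (-74/3)·x^3 + o(x^3), and the limit is (-74/3)/(1) = -74/3.

-74/3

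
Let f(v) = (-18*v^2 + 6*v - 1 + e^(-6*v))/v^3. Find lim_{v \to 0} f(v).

-36

Direct substitution gives 0/0.
Apply L'Hôpital: lim (-36*v + 6 - 6*e^(-6*v))/(3*v^2), still 0/0.
Apply L'Hôpital: lim (-36 + 36*e^(-6*v))/(6*v), still 0/0.
After 3 applications of L'Hôpital's rule the quotient is (-216*e^(-6*v))/(6); substituting v = 0 gives -36.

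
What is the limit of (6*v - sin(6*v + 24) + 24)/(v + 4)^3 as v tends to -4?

36

Direct substitution gives 0/0.
Apply L'Hôpital: lim (6 - 6*cos(6*v + 24))/(3*(v + 4)^2), still 0/0.
Apply L'Hôpital: lim (36*sin(6*v + 24))/(6*v + 24), still 0/0.
After 3 applications of L'Hôpital's rule the quotient is (216*cos(6*v + 24))/(6); substituting v = -4 gives 36.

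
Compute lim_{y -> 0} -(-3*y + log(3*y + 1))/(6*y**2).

Direct substitution gives 0/0.
Apply L'Hôpital: lim (-3 + 3/(3*y + 1))/(-12*y), still 0/0.
After 2 applications of L'Hôpital's rule the quotient is (-9/(3*y + 1)^2)/(-12); substituting y = 0 gives 3/4.

3/4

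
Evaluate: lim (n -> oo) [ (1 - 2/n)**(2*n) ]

Let L be the limit and take ln: ln L = lim (2n)·ln(1 - 2/n) = lim (2n)·(-2/n + O(1/n²)) = -4.
Hence L = e^(-4).

e^(-4)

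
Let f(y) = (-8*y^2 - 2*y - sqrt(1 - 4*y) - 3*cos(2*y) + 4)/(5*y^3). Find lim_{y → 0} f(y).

4/5

Substitution gives 0/0 (the numerator vanishes to order 3).
Expand each term to order y^3: the coefficient of y^3 in −√(1 - 4y) is 4 and in -3·cos(2y) is 0.
Lower-order terms cancel with the polynomial part, so the numerator is (4)·y^3 + o(y^3), and the limit is (4)/(5) = 4/5.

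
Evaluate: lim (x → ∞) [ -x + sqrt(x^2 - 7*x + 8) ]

An ∞ − ∞ form. Rationalising with the conjugate, the difference becomes (-7x + 8) / (√(x^2 - 7*x + 8) + x).
For large x the denominator behaves like 2·x, so the quotient tends to -7/2 = -7/2.

-7/2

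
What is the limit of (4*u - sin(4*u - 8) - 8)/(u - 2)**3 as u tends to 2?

32/3

Direct substitution gives 0/0.
Apply L'Hôpital: lim (4 - 4*cos(4*u - 8))/(3*(u - 2)^2), still 0/0.
Apply L'Hôpital: lim (16*sin(4*u - 8))/(6*u - 12), still 0/0.
After 3 applications of L'Hôpital's rule the quotient is (64*cos(4*u - 8))/(6); substituting u = 2 gives 32/3.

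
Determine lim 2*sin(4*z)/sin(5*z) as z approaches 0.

8/5

Substitution gives 0/0.
Divide numerator and denominator by z: sin(4z)/z → 4 and sin(5z)/z → 5, so the limit is 2·4/5 = 8/5.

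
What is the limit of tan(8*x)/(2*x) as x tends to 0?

4

Substitution gives 0/0.
Since tan(u)/u → 1 as u → 0, tan(8x)/(8x) → 1 and the limit is 8/2 = 4.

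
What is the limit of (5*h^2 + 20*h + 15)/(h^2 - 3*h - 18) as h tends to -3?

10/9

Direct substitution gives 0/0, so factor. Both numerator and denominator have (h + 3) as a factor.
After cancelling, the expression reduces to (5*h + 5)/(h - 6).
Substituting h = -3 gives 10/9.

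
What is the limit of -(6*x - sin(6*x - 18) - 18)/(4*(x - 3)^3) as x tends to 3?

-9

Direct substitution gives 0/0.
Apply L'Hôpital: lim (6 - 6*cos(6*x - 18))/(-12*(x - 3)^2), still 0/0.
Apply L'Hôpital: lim (36*sin(6*x - 18))/(72 - 24*x), still 0/0.
After 3 applications of L'Hôpital's rule the quotient is (216*cos(6*x - 18))/(-24); substituting x = 3 gives -9.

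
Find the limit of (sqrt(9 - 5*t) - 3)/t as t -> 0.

Substitution gives 0/0. Multiply numerator and denominator by the conjugate √(9 - 5t) + √9.
The numerator becomes (9 - 5t) − 9 = -5t, so the expression simplifies to -5/(√(9 - 5t) + √9).
Letting t → 0 gives -5/(2√9) = -5/6.

-5/6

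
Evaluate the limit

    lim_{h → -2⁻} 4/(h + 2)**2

∞

As h → -2⁻, (h + 2) → 0⁻, so (h + 2)^2 → 0⁺ and 4/(h + 2)^2 → ∞.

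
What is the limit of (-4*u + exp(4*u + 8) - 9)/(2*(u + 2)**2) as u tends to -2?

4

Direct substitution gives 0/0.
Apply L'Hôpital: lim (4*e^(4*u + 8) - 4)/(4*u + 8), still 0/0.
After 2 applications of L'Hôpital's rule the quotient is (16*e^(4*u + 8))/(4); substituting u = -2 gives 4.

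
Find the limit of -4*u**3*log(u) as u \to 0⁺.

0

This is a 0·(−∞) form. Rewrite as -4·ln(u) / u^(−3) and apply L'Hôpital:
the derivative quotient is -4·(1/u) / (−3·u^(−4)) = (4/3)·u^3 → 0.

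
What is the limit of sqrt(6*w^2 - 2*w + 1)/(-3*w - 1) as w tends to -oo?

√(6)/3

For large |w|, √(6*w^2 - 2*w + 1) ≈ √6·|w| and the denominator ≈ -3w.
Since w → −∞, |w| = −w, giving −√6/(-3) = √(6)/3.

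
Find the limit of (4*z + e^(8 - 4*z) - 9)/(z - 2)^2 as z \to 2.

8

Direct substitution gives 0/0.
Apply L'Hôpital: lim (4 - 4*e^(8 - 4*z))/(2*z - 4), still 0/0.
After 2 applications of L'Hôpital's rule the quotient is (16*e^(8 - 4*z))/(2); substituting z = 2 gives 8.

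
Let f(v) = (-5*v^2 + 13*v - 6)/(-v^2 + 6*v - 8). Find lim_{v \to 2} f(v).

-7/2

At v = 2 both the top and bottom vanish — a removable singularity. Factoring out (v - 2) from each leaves (3 - 5*v)/(4 - v), which at v = 2 equals -7/2.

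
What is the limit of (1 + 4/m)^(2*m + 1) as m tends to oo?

e^(8)

The base → 1 and the exponent → ∞: a 1^∞ form.
Take logarithms: (2m + 1)·ln(1 + 4/m). Since ln(1+u) ~ u for small u, this behaves like (2m)·(4/m) → 8.
So the limit is e^(8).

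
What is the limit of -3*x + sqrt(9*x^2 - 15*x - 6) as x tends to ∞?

-5/2

This has the form ∞ − ∞. Multiply and divide by the conjugate √(9*x^2 - 15*x - 6) + 3x.
That gives (-15x - 6) / (√(9*x^2 - 15*x - 6) + 3x).
Divide numerator and denominator by x: the limit is -15/(2·3) = -5/2.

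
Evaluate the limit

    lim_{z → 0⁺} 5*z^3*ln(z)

0

This is a 0·(−∞) form. Rewrite as 5·ln(z) / z^(−3) and apply L'Hôpital:
the derivative quotient is 5·(1/z) / (−3·z^(−4)) = (-5/3)·z^3 → 0.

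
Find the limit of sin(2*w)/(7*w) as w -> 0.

2/7

Substitution gives 0/0.
Write it as (2/7)·sin(2w)/(2w); since sin(u)/u → 1, the limit is 2/7.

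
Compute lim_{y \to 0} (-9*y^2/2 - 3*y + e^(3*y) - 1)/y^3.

9/2

Direct substitution gives 0/0.
Apply L'Hôpital: lim (-9*y + 3*e^(3*y) - 3)/(3*y^2), still 0/0.
Apply L'Hôpital: lim (9*e^(3*y) - 9)/(6*y), still 0/0.
After 3 applications of L'Hôpital's rule the quotient is (27*e^(3*y))/(6); substituting y = 0 gives 9/2.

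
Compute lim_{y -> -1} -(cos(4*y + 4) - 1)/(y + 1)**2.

8

Direct substitution gives 0/0.
Apply L'Hôpital: lim (-4*sin(4*y + 4))/(-2*y - 2), still 0/0.
After 2 applications of L'Hôpital's rule the quotient is (-16*cos(4*y + 4))/(-2); substituting y = -1 gives 8.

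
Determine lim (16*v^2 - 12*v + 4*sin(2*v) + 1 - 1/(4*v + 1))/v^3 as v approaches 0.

176/3

Substitution gives 0/0 (the numerator vanishes to order 3).
Expand each term to order v^3: the coefficient of v^3 in 4·sin(2v) is -16/3 and in −1/(1 + 4v) is 64.
Lower-order terms cancel with the polynomial part, so the numerator is (176/3)·v^3 + o(v^3), and the limit is (176/3)/(1) = 176/3.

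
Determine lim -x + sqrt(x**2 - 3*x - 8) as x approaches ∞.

-3/2

This has the form ∞ − ∞. Multiply and divide by the conjugate √(x^2 - 3*x - 8) + x.
That gives (-3x - 8) / (√(x^2 - 3*x - 8) + x).
Divide numerator and denominator by x: the limit is -3/(2·1) = -3/2.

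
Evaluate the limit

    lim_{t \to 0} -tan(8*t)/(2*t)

-4

Substitution gives 0/0.
Since tan(u)/u → 1 as u → 0, tan(8t)/(8t) → 1 and the limit is 8/(-2) = -4.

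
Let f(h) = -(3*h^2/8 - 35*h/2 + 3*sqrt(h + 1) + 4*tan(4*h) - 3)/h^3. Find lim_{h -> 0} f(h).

-4105/48

Substitution gives 0/0; apply L'Hôpital's rule 3 times.
After differentiating numerator and denominator 3 times the quotient is (1536*tan(4*h)^2/cos(4*h)^2 + 512/cos(4*h)^2 + 9/(8*(h + 1)^(5/2)))/(-6); at h = 0 this is -4105/48.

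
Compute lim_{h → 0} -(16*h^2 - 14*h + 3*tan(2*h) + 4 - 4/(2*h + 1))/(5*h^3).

-8

Substitution gives 0/0 (the numerator vanishes to order 3).
Expand each term to order h^3: the coefficient of h^3 in 3·tan(2h) is 8 and in -4·1/(1 + 2h) is 32.
Lower-order terms cancel with the polynomial part, so the numerator is (40)·h^3 + o(h^3), and the limit is (40)/(-5) = -8.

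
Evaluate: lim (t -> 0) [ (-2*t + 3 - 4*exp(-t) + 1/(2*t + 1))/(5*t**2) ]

Substitution gives 0/0; apply L'Hôpital's rule 2 times.
After differentiating numerator and denominator 2 times the quotient is (-4*e^(-t) + 8/(2*t + 1)^3)/(10); at t = 0 this is 2/5.

2/5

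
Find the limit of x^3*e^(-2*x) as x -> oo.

0

Write as x^3/e^{2x}, an ∞/∞ form.
Exponential growth dominates any polynomial, so repeated L'Hôpital (or the standard result) gives 0.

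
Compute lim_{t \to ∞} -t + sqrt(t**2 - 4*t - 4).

-2

This has the form ∞ − ∞. Multiply and divide by the conjugate √(t^2 - 4*t - 4) + t.
That gives (-4t - 4) / (√(t^2 - 4*t - 4) + t).
Divide numerator and denominator by t: the limit is -4/(2·1) = -2.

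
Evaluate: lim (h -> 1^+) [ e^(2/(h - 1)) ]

As h → 1⁺, 2/(h - 1) → +∞, so e^(2/(h - 1)) → ∞.

∞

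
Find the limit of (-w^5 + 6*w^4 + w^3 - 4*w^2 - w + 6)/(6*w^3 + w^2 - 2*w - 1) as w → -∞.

-∞

The numerator has higher degree (5 > 3); the quotient behaves like (-1/(6))·w^2 for large |w|.
As w → −∞ this diverges to -∞.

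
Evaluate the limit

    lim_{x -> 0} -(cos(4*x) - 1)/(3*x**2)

8/3

Direct substitution gives 0/0.
Apply L'Hôpital: lim (-4*sin(4*x))/(-6*x), still 0/0.
After 2 applications of L'Hôpital's rule the quotient is (-16*cos(4*x))/(-6); substituting x = 0 gives 8/3.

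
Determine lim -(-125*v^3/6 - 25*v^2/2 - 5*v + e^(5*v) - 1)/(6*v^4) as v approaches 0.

Direct substitution gives 0/0.
Apply L'Hôpital: lim (-125*v^2/2 - 25*v + 5*e^(5*v) - 5)/(-24*v^3), still 0/0.
Apply L'Hôpital: lim (-125*v + 25*e^(5*v) - 25)/(-72*v^2), still 0/0.
Apply L'Hôpital: lim (125*e^(5*v) - 125)/(-144*v), still 0/0.
After 4 applications of L'Hôpital's rule the quotient is (625*e^(5*v))/(-144); substituting v = 0 gives -625/144.

-625/144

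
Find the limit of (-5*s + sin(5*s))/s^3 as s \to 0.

Direct substitution gives 0/0.
Apply L'Hôpital: lim (5*cos(5*s) - 5)/(3*s^2), still 0/0.
Apply L'Hôpital: lim (-25*sin(5*s))/(6*s), still 0/0.
After 3 applications of L'Hôpital's rule the quotient is (-125*cos(5*s))/(6); substituting s = 0 gives -125/6.

-125/6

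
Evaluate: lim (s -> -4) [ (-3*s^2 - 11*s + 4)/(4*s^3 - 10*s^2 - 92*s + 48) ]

13/180

At s = -4 both the top and bottom vanish — a removable singularity. Factoring out (s + 4) from each leaves (1 - 3*s)/(4*s^2 - 26*s + 12), which at s = -4 equals 13/180.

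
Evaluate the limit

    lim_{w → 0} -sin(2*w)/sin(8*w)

Substitution gives 0/0.
Divide numerator and denominator by w: sin(2w)/w → 2 and sin(8w)/w → 8, so the limit is -1·2/8 = -1/4.

-1/4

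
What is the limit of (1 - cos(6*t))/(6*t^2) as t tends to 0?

Substitution gives 0/0.
Use (1 − cos u)/u² → 1/2 with u = 6t: the limit is 6²/(2·6) = 3.

3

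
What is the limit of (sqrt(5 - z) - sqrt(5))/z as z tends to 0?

Substitution gives 0/0. Multiply numerator and denominator by the conjugate √(5 - z) + √5.
The numerator becomes (5 - z) − 5 = -z, so the expression simplifies to -1/(√(5 - z) + √5).
Letting z → 0 gives -1/(2√5) = -√(5)/10.

-√(5)/10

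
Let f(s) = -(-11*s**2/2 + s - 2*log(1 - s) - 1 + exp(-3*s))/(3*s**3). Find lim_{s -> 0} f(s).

Substitution gives 0/0; apply L'Hôpital's rule 3 times.
After differentiating numerator and denominator 3 times the quotient is (-27*e^(-3*s) - 4/(s - 1)^3)/(-18); at s = 0 this is 23/18.

23/18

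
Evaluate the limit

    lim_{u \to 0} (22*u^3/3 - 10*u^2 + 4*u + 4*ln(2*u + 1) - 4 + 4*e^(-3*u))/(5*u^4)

Substitution gives 0/0; apply L'Hôpital's rule 4 times.
After differentiating numerator and denominator 4 times the quotient is (324*e^(-3*u) - 384/(2*u + 1)^4)/(120); at u = 0 this is -1/2.

-1/2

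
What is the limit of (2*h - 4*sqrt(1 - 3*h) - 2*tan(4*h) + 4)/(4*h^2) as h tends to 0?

9/8

Substitution gives 0/0; apply L'Hôpital's rule 2 times.
After differentiating numerator and denominator 2 times the quotient is (-64*tan(4*h)/cos(4*h)^2 + 9/(1 - 3*h)^(3/2))/(8); at h = 0 this is 9/8.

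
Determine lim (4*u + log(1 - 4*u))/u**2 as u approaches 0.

-8

Direct substitution gives 0/0.
Apply L'Hôpital: lim (4 - 4/(1 - 4*u))/(2*u), still 0/0.
After 2 applications of L'Hôpital's rule the quotient is (-16/(1 - 4*u)^2)/(2); substituting u = 0 gives -8.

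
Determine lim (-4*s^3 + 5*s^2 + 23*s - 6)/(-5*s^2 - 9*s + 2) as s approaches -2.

At s = -2 both the top and bottom vanish — a removable singularity. Factoring out (s + 2) from each leaves (-4*s^2 + 13*s - 3)/(1 - 5*s), which at s = -2 equals -45/11.

-45/11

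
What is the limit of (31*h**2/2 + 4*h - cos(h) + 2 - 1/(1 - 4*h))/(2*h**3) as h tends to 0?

-32

Substitution gives 0/0; apply L'Hôpital's rule 3 times.
After differentiating numerator and denominator 3 times the quotient is (-sin(h) - 384/(4*h - 1)^4)/(12); at h = 0 this is -32.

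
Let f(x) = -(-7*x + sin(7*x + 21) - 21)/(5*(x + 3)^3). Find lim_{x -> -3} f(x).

Direct substitution gives 0/0.
Apply L'Hôpital: lim (7*cos(7*x + 21) - 7)/(-15*(x + 3)^2), still 0/0.
Apply L'Hôpital: lim (-49*sin(7*x + 21))/(-30*x - 90), still 0/0.
After 3 applications of L'Hôpital's rule the quotient is (-343*cos(7*x + 21))/(-30); substituting x = -3 gives 343/30.

343/30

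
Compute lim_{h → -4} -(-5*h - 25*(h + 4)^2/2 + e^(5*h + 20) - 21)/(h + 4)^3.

-125/6

Direct substitution gives 0/0.
Apply L'Hôpital: lim (-25*h + 5*e^(5*h + 20) - 105)/(-3*(h + 4)^2), still 0/0.
Apply L'Hôpital: lim (25*e^(5*h + 20) - 25)/(-6*h - 24), still 0/0.
After 3 applications of L'Hôpital's rule the quotient is (125*e^(5*h + 20))/(-6); substituting h = -4 gives -125/6.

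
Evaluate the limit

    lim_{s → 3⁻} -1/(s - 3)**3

As s → 3⁻, (s - 3) → 0⁻, so (s - 3)^3 → 0⁻ and -1/(s - 3)^3 → ∞.

∞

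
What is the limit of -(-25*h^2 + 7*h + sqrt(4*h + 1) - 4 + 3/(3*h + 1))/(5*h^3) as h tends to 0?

77/5

Substitution gives 0/0 (the numerator vanishes to order 3).
Expand each term to order h^3: the coefficient of h^3 in 3·1/(1 + 3h) is -81 and in √(1 + 4h) is 4.
Lower-order terms cancel with the polynomial part, so the numerator is (-77)·h^3 + o(h^3), and the limit is (-77)/(-5) = 77/5.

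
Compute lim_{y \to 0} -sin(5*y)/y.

-5

Substitution gives 0/0.
Write it as (5/(-1))·sin(5y)/(5y); since sin(u)/u → 1, the limit is -5.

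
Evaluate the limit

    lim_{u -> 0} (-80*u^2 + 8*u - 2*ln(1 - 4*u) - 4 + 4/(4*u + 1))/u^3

Substitution gives 0/0; apply L'Hôpital's rule 3 times.
After differentiating numerator and denominator 3 times the quotient is (-1536/(4*u + 1)^4 - 256/(4*u - 1)^3)/(6); at u = 0 this is -640/3.

-640/3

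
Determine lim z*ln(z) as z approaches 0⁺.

0

This is a 0·(−∞) form. Rewrite as 1·ln(z) / z^(−1) and apply L'Hôpital:
the derivative quotient is 1·(1/z) / (−1·z^(−2)) = (-1/1)·z^1 → 0.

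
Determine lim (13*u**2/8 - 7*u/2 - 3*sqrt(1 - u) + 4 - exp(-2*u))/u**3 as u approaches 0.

Substitution gives 0/0 (the numerator vanishes to order 3).
Expand each term to order u^3: the coefficient of u^3 in -3·√(1 - u) is 3/16 and in −e^(-2u) is 4/3.
Lower-order terms cancel with the polynomial part, so the numerator is (73/48)·u^3 + o(u^3), and the limit is (73/48)/(1) = 73/48.

73/48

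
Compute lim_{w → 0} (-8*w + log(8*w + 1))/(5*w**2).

Direct substitution gives 0/0.
Apply L'Hôpital: lim (-8 + 8/(8*w + 1))/(10*w), still 0/0.
After 2 applications of L'Hôpital's rule the quotient is (-64/(8*w + 1)^2)/(10); substituting w = 0 gives -32/5.

-32/5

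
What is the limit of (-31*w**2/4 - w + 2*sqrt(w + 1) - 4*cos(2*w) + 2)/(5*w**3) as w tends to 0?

Substitution gives 0/0; apply L'Hôpital's rule 3 times.
After differentiating numerator and denominator 3 times the quotient is (-32*sin(2*w) + 3/(4*(w + 1)^(5/2)))/(30); at w = 0 this is 1/40.

1/40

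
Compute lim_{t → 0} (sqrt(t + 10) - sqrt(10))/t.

Substitution gives 0/0. Multiply numerator and denominator by the conjugate √(10 + t) + √10.
The numerator becomes (10 + t) − 10 = t, so the expression simplifies to 1/(√(10 + t) + √10).
Letting t → 0 gives 1/(2√10) = √(10)/20.

√(10)/20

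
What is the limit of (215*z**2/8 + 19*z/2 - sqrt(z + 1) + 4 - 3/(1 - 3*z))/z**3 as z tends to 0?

-1297/16

Substitution gives 0/0; apply L'Hôpital's rule 3 times.
After differentiating numerator and denominator 3 times the quotient is (-486/(3*z - 1)^4 - 3/(8*(z + 1)^(5/2)))/(6); at z = 0 this is -1297/16.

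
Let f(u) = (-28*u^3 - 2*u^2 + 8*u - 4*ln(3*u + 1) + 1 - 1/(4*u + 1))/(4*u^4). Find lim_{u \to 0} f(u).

Substitution gives 0/0; apply L'Hôpital's rule 4 times.
After differentiating numerator and denominator 4 times the quotient is (-6144/(4*u + 1)^5 + 1944/(3*u + 1)^4)/(96); at u = 0 this is -175/4.

-175/4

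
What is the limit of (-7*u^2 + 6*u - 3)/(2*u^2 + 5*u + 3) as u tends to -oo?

Numerator and denominator both have degree 2.
Dividing every term by u^2, all lower-order terms vanish and the limit is the ratio of leading coefficients, -7/(2) = -7/2.

-7/2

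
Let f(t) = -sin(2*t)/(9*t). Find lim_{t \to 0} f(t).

Substitution gives 0/0.
Write it as (2/(-9))·sin(2t)/(2t); since sin(u)/u → 1, the limit is -2/9.

-2/9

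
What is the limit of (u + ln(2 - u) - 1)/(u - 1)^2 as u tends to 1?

Direct substitution gives 0/0.
Apply L'Hôpital: lim (1 - 1/(2 - u))/(2*u - 2), still 0/0.
After 2 applications of L'Hôpital's rule the quotient is (-1/(2 - u)^2)/(2); substituting u = 1 gives -1/2.

-1/2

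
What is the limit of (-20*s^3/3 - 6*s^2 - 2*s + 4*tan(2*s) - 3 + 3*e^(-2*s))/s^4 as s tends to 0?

2

Substitution gives 0/0; apply L'Hôpital's rule 4 times.
After differentiating numerator and denominator 4 times the quotient is (16*(32*(3*tan(2*s)^2 + 2)*e^(2*s)*tan(2*s)/cos(2*s)^2 + 3)*e^(-2*s))/(24); at s = 0 this is 2.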